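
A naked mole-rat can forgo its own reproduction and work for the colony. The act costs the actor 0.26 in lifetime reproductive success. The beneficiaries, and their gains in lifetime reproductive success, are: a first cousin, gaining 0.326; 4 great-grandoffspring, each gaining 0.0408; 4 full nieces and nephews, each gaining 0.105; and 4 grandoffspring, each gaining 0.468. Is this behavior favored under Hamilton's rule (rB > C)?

Hamilton's rule: the trait is favored when the sum of r·B over every recipient exceeds the actor's cost C.
r to a first cousin = 0.125 (first cousins share one grandparent pair — two paths of length 4: r = 2·(1/2)^4 = 1/8).
r to a great-grandoffspring = 1/8 (three parent–offspring links: r = (1/2)^3 = 1/8).
r to a full niece or nephew = 1/4 (full aunt/uncle↔niece/nephew: two paths of length 3 through the shared grandparent pair: r = 2·(1/2)^3 = 1/4).
r to a grandoffspring = 0.25 (two parent–offspring links: r = (1/2)^2 = 1/4).
Summing one r·B term per recipient: 1·0.125·0.326 + 4·0.125·0.0408 + 4·0.25·0.105 + 4·0.25·0.468 = 0.63415.
0.63415 > 0.26: the indirect benefit exceeds the cost.

Yes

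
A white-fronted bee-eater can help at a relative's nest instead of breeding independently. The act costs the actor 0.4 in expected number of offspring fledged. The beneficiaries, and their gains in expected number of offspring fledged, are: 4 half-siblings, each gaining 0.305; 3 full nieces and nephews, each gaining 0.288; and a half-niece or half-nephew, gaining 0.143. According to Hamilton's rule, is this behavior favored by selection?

Yes

Hamilton's rule: the trait is favored when the sum of r·B over every recipient exceeds the actor's cost C.
r to a half-sibling = 1/4 (half-sibs share one parent — one path of length 2: r = (1/2)^2 = 1/4).
r to a full niece or nephew = 1/4 (full aunt/uncle↔niece/nephew: two paths of length 3 through the shared grandparent pair: r = 2·(1/2)^3 = 1/4).
r to a half-niece or half-nephew = 1/8 (half-aunt/uncle↔niece/nephew: one path of length 3: r = (1/2)^3 = 1/8).
Summing one r·B term per recipient: 4·0.25·0.305 + 3·0.25·0.288 + 1·0.125·0.143 = 0.538875.
0.538875 > 0.4: the indirect benefit exceeds the cost.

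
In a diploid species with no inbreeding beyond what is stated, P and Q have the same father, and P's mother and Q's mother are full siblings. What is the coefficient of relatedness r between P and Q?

0.375

With two independent routes of shared ancestry, r is the sum of the two contributions.
P and Q are related in two ways: half-sibs through their shared father (r = 1/4) and first cousins through their mothers (r = 1/8).
r = 1/4 + 1/8 = 0.375.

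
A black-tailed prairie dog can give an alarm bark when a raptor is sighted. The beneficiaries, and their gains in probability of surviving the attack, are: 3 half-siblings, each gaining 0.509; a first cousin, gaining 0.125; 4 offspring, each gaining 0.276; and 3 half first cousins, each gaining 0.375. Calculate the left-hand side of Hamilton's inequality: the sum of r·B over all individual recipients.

r to a half-sibling = 0.25 (half-sibs share one parent — one path of length 2: r = (1/2)^2 = 1/4).
r to a first cousin = 1/8 (first cousins share one grandparent pair — two paths of length 4: r = 2·(1/2)^4 = 1/8).
r to an offspring = 0.5 (one parent–offspring link: r = (1/2)^1 = 1/2).
r to a half first cousin = 1/16 (half first cousins share one grandparent — one path of length 4: r = (1/2)^4 = 1/16).
Summing one r·B term per recipient: 3·0.25·0.509 + 1·0.125·0.125 + 4·0.5·0.276 + 3·0.0625·0.375 = 1.0196875.

1.0196875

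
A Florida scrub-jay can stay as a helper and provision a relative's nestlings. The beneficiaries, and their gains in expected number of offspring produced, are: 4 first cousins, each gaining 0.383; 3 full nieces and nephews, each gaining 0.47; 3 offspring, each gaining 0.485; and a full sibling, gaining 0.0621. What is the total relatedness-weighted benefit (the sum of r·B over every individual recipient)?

1.30255

r to a first cousin = 0.125 (first cousins share one grandparent pair — two paths of length 4: r = 2·(1/2)^4 = 1/8).
r to a full niece or nephew = 1/4 (full aunt/uncle↔niece/nephew: two paths of length 3 through the shared grandparent pair: r = 2·(1/2)^3 = 1/4).
r to an offspring = 0.5 (one parent–offspring link: r = (1/2)^1 = 1/2).
r to a full sibling = 1/2 (full sibs share both parents — two paths of length 2: r = 2·(1/2)^2 = 1/2).
Summing one r·B term per recipient: 4·0.125·0.383 + 3·0.25·0.47 + 3·0.5·0.485 + 1·0.5·0.0621 = 1.30255.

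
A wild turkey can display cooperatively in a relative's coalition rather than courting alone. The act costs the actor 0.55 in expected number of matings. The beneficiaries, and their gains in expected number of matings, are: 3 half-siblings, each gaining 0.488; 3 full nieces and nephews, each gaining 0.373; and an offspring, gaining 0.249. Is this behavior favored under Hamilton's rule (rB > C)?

Hamilton's rule: the trait is favored when the sum of r·B over every recipient exceeds the actor's cost C.
r to a half-sibling = 1/4 (half-sibs share one parent — one path of length 2: r = (1/2)^2 = 1/4).
r to a full niece or nephew = 0.25 (full aunt/uncle↔niece/nephew: two paths of length 3 through the shared grandparent pair: r = 2·(1/2)^3 = 1/4).
r to an offspring = 0.5 (one parent–offspring link: r = (1/2)^1 = 1/2).
Summing one r·B term per recipient: 3·0.25·0.488 + 3·0.25·0.373 + 1·0.5·0.249 = 0.77025.
0.77025 > 0.55: the indirect benefit exceeds the cost.

Yes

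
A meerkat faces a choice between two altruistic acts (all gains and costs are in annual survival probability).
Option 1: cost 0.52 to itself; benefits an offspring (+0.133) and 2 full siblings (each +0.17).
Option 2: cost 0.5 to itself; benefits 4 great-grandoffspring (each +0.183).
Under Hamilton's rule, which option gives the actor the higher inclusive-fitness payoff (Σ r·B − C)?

Option 1

Option 1: r to an offspring = 0.5.
Option 1: r to a full sibling = 0.5.
Option 1: Σ r·B − C = (1·0.5·0.133 + 2·0.5·0.17) − 0.52 = -0.2835.
Option 2: r to a great-grandoffspring = 0.125.
Option 2: Σ r·B − C = (4·0.125·0.183) − 0.5 = -0.4085.
Option 1 has the higher net inclusive-fitness payoff.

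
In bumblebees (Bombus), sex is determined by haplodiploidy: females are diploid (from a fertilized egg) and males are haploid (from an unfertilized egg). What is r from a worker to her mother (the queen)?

0.5

One meiotic link between diploid queen and diploid daughter: r = 1/2.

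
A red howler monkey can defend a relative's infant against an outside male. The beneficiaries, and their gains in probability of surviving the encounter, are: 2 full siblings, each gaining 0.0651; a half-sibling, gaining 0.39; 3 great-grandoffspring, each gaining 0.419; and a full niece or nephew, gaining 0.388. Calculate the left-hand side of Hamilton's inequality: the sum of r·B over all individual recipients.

0.416725

r to a full sibling = 0.5 (full sibs share both parents — two paths of length 2: r = 2·(1/2)^2 = 1/2).
r to a half-sibling = 0.25 (half-sibs share one parent — one path of length 2: r = (1/2)^2 = 1/4).
r to a great-grandoffspring = 1/8 (three parent–offspring links: r = (1/2)^3 = 1/8).
r to a full niece or nephew = 0.25 (full aunt/uncle↔niece/nephew: two paths of length 3 through the shared grandparent pair: r = 2·(1/2)^3 = 1/4).
Summing one r·B term per recipient: 2·0.5·0.0651 + 1·0.25·0.39 + 3·0.125·0.419 + 1·0.25·0.388 = 0.416725.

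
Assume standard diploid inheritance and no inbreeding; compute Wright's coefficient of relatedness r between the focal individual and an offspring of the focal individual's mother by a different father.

Each parent–offspring link contributes a factor of 1/2, and independent paths through distinct common ancestors add.
Half-sibs share one parent — one path of length 2: r = (1/2)^2 = 1/4.

0.25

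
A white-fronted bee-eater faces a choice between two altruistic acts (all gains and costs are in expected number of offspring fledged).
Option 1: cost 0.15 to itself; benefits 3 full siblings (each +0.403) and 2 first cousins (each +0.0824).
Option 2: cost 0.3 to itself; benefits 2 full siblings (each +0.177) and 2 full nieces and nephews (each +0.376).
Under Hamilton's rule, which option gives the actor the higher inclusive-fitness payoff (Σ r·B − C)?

Option 1

Option 1: r to a full sibling = 0.5.
Option 1: r to a first cousin = 0.125.
Option 1: Σ r·B − C = (3·0.5·0.403 + 2·0.125·0.0824) − 0.15 = 0.4751.
Option 2: r to a full sibling = 0.5.
Option 2: r to a full niece or nephew = 0.25.
Option 2: Σ r·B − C = (2·0.5·0.177 + 2·0.25·0.376) − 0.3 = 0.065.
Option 1 has the higher net inclusive-fitness payoff.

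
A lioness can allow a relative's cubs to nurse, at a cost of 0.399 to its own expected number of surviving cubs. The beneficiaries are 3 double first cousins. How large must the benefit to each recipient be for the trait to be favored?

0.532

r to a double first cousin = 0.25 (double first cousins share both grandparent pairs — four paths of length 4: r = 4·(1/2)^4 = 1/4).
Hamilton's rule with n recipients of equal r: n·r·B > C, so B > C/(n·r) = 0.399/(3·0.25) = 0.532.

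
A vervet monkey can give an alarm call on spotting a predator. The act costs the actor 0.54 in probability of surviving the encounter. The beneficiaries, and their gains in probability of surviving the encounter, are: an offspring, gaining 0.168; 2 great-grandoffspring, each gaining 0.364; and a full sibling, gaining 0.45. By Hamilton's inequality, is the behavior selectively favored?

Hamilton's rule: the trait is favored when the sum of r·B over every recipient exceeds the actor's cost C.
r to an offspring = 0.5 (one parent–offspring link: r = (1/2)^1 = 1/2).
r to a great-grandoffspring = 0.125 (three parent–offspring links: r = (1/2)^3 = 1/8).
r to a full sibling = 1/2 (full sibs share both parents — two paths of length 2: r = 2·(1/2)^2 = 1/2).
Summing one r·B term per recipient: 1·0.5·0.168 + 2·0.125·0.364 + 1·0.5·0.45 = 0.4.
0.4 < 0.54: the indirect benefit is less than the cost.

No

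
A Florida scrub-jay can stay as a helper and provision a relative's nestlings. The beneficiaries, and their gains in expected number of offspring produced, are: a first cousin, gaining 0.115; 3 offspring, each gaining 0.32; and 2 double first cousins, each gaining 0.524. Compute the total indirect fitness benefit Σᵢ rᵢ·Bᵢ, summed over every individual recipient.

r to a first cousin = 0.125 (first cousins share one grandparent pair — two paths of length 4: r = 2·(1/2)^4 = 1/8).
r to an offspring = 1/2 (one parent–offspring link: r = (1/2)^1 = 1/2).
r to a double first cousin = 1/4 (double first cousins share both grandparent pairs — four paths of length 4: r = 4·(1/2)^4 = 1/4).
Summing one r·B term per recipient: 1·0.125·0.115 + 3·0.5·0.32 + 2·0.25·0.524 = 0.756375.

0.756375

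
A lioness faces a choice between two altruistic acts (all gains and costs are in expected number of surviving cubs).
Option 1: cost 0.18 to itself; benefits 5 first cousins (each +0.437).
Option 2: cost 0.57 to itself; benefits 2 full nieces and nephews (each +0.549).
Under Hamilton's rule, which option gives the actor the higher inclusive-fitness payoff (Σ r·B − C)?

Option 1: r to a first cousin = 0.125.
Option 1: Σ r·B − C = (5·0.125·0.437) − 0.18 = 0.093125.
Option 2: r to a full niece or nephew = 0.25.
Option 2: Σ r·B − C = (2·0.25·0.549) − 0.57 = -0.2955.
Option 1 has the higher net inclusive-fitness payoff.

Option 1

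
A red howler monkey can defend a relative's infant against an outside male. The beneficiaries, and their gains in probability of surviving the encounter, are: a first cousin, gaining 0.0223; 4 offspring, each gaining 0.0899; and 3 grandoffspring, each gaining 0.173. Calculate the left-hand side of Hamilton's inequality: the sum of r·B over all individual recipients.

r to a first cousin = 1/8 (first cousins share one grandparent pair — two paths of length 4: r = 2·(1/2)^4 = 1/8).
r to an offspring = 1/2 (one parent–offspring link: r = (1/2)^1 = 1/2).
r to a grandoffspring = 1/4 (two parent–offspring links: r = (1/2)^2 = 1/4).
Summing one r·B term per recipient: 1·0.125·0.0223 + 4·0.5·0.0899 + 3·0.25·0.173 = 0.3123375.

0.3123375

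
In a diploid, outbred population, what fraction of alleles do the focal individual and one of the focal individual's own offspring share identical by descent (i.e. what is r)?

0.5

Each parent–offspring link contributes a factor of 1/2, and independent paths through distinct common ancestors add.
One parent–offspring link: r = (1/2)^1 = 1/2.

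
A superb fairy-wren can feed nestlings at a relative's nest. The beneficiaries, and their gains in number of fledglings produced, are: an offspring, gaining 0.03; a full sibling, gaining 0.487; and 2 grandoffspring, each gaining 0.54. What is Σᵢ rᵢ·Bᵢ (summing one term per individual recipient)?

r to an offspring = 0.5 (one parent–offspring link: r = (1/2)^1 = 1/2).
r to a full sibling = 1/2 (full sibs share both parents — two paths of length 2: r = 2·(1/2)^2 = 1/2).
r to a grandoffspring = 1/4 (two parent–offspring links: r = (1/2)^2 = 1/4).
Summing one r·B term per recipient: 1·0.5·0.03 + 1·0.5·0.487 + 2·0.25·0.54 = 0.5285.

0.5285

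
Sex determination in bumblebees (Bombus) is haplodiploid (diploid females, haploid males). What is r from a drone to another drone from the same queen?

0.5

Haploid brothers each carry a random half of the queen's diploid genome, so on average they share half: r = 1/2.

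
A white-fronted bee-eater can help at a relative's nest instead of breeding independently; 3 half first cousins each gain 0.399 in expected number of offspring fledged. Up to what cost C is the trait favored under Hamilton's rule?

r to a half first cousin = 1/16 (half first cousins share one grandparent — one path of length 4: r = (1/2)^4 = 1/16).
Hamilton's rule: n·r·B > C, so the trait is favored while C < n·r·B = 3·0.0625·0.399 = 0.0748125.

0.0748125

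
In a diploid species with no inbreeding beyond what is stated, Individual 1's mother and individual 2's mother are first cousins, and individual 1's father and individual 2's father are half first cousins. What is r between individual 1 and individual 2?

Wright's path rule: contributions from independent ancestry routes add.
Individual 1 and individual 2 are related in two ways: second cousins through their mothers (r = 1/32) and half second cousins through their fathers (r = 1/64).
r = 1/32 + 1/64 = 0.046875.

0.046875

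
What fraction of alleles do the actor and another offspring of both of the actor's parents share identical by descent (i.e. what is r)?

Each parent–offspring link contributes a factor of 1/2, and independent paths through distinct common ancestors add.
Full sibs share both parents — two paths of length 2: r = 2·(1/2)^2 = 1/2.

0.5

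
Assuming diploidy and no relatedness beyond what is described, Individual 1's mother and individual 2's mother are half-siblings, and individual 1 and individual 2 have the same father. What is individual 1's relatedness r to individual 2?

0.3125

Independent pedigree routes through distinct common ancestors add.
Individual 1 and individual 2 are related in two ways: half first cousins through their mothers (r = 1/16) and half-sibs through their shared father (r = 1/4).
r = 1/16 + 1/4 = 0.3125.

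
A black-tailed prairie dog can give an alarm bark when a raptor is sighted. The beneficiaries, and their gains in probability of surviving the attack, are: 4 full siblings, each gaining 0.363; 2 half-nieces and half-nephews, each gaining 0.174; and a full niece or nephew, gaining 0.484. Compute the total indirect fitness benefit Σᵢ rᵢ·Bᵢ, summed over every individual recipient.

0.8905

r to a full sibling = 0.5 (full sibs share both parents — two paths of length 2: r = 2·(1/2)^2 = 1/2).
r to a half-niece or half-nephew = 1/8 (half-aunt/uncle↔niece/nephew: one path of length 3: r = (1/2)^3 = 1/8).
r to a full niece or nephew = 0.25 (full aunt/uncle↔niece/nephew: two paths of length 3 through the shared grandparent pair: r = 2·(1/2)^3 = 1/4).
Summing one r·B term per recipient: 4·0.5·0.363 + 2·0.125·0.174 + 1·0.25·0.484 = 0.8905.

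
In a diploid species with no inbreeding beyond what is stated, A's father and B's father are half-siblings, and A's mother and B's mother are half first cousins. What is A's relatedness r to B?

0.078125

Relatedness sums over independent paths through distinct common ancestors.
A and B are related in two ways: half first cousins through their fathers (r = 1/16) and half second cousins through their mothers (r = 1/64).
r = 1/16 + 1/64 = 5/64 = 0.078125.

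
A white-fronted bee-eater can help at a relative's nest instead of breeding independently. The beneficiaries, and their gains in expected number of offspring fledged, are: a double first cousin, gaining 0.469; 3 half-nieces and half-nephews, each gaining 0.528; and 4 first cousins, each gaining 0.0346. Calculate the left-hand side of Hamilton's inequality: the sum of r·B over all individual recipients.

0.33255

r to a double first cousin = 1/4 (double first cousins share both grandparent pairs — four paths of length 4: r = 4·(1/2)^4 = 1/4).
r to a half-niece or half-nephew = 0.125 (half-aunt/uncle↔niece/nephew: one path of length 3: r = (1/2)^3 = 1/8).
r to a first cousin = 0.125 (first cousins share one grandparent pair — two paths of length 4: r = 2·(1/2)^4 = 1/8).
Summing one r·B term per recipient: 1·0.25·0.469 + 3·0.125·0.528 + 4·0.125·0.0346 = 0.33255.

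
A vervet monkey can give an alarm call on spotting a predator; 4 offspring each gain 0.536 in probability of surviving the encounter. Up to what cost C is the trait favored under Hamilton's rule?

r to an offspring = 0.5 (one parent–offspring link: r = (1/2)^1 = 1/2).
Hamilton's rule: n·r·B > C, so the trait is favored while C < n·r·B = 4·0.5·0.536 = 1.072.

1.072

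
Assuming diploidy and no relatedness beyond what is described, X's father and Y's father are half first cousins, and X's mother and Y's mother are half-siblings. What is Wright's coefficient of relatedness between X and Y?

0.078125

Wright's path rule: contributions from independent ancestry routes add.
X and Y are related in two ways: half second cousins through their fathers (r = 1/64) and half first cousins through their mothers (r = 1/16).
r = 1/64 + 1/16 = 5/64 = 0.078125.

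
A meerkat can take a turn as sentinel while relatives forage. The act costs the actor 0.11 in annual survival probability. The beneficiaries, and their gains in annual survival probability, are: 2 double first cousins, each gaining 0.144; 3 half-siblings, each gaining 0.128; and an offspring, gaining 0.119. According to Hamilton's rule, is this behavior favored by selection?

Yes

Hamilton's rule: the trait is favored when the sum of r·B over every recipient exceeds the actor's cost C.
r to a double first cousin = 0.25 (double first cousins share both grandparent pairs — four paths of length 4: r = 4·(1/2)^4 = 1/4).
r to a half-sibling = 1/4 (half-sibs share one parent — one path of length 2: r = (1/2)^2 = 1/4).
r to an offspring = 1/2 (one parent–offspring link: r = (1/2)^1 = 1/2).
Summing one r·B term per recipient: 2·0.25·0.144 + 3·0.25·0.128 + 1·0.5·0.119 = 0.2275.
0.2275 > 0.11: the indirect benefit exceeds the cost.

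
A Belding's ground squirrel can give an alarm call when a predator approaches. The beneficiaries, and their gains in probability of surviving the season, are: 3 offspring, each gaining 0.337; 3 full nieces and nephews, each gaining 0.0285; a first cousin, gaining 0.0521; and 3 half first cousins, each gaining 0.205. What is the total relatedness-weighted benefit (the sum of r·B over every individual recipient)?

0.571825

r to an offspring = 0.5 (one parent–offspring link: r = (1/2)^1 = 1/2).
r to a full niece or nephew = 1/4 (full aunt/uncle↔niece/nephew: two paths of length 3 through the shared grandparent pair: r = 2·(1/2)^3 = 1/4).
r to a first cousin = 1/8 (first cousins share one grandparent pair — two paths of length 4: r = 2·(1/2)^4 = 1/8).
r to a half first cousin = 0.0625 (half first cousins share one grandparent — one path of length 4: r = (1/2)^4 = 1/16).
Summing one r·B term per recipient: 3·0.5·0.337 + 3·0.25·0.0285 + 1·0.125·0.0521 + 3·0.0625·0.205 = 0.571825.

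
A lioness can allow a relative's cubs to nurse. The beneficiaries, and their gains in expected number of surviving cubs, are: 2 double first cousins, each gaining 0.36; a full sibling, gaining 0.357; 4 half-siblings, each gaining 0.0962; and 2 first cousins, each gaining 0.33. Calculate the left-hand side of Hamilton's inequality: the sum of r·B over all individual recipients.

r to a double first cousin = 0.25 (double first cousins share both grandparent pairs — four paths of length 4: r = 4·(1/2)^4 = 1/4).
r to a full sibling = 1/2 (full sibs share both parents — two paths of length 2: r = 2·(1/2)^2 = 1/2).
r to a half-sibling = 1/4 (half-sibs share one parent — one path of length 2: r = (1/2)^2 = 1/4).
r to a first cousin = 1/8 (first cousins share one grandparent pair — two paths of length 4: r = 2·(1/2)^4 = 1/8).
Summing one r·B term per recipient: 2·0.25·0.36 + 1·0.5·0.357 + 4·0.25·0.0962 + 2·0.125·0.33 = 0.5372.

0.5372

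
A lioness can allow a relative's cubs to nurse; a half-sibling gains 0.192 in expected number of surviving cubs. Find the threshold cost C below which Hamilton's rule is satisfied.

r to a half-sibling = 1/4 (half-sibs share one parent — one path of length 2: r = (1/2)^2 = 1/4).
Hamilton's rule: n·r·B > C, so the trait is favored while C < n·r·B = 1·0.25·0.192 = 0.048.

0.048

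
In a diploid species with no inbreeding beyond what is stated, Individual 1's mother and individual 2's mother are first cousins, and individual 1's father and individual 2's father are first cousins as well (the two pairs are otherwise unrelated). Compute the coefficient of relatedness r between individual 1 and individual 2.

Wright's path rule: contributions from independent ancestry routes add.
Individual 1 and individual 2 are related in two ways: second cousins through their mothers (r = 1/32) and second cousins through their fathers (r = 1/32).
r = 1/32 + 1/32 = 1/16 = 0.0625.

0.0625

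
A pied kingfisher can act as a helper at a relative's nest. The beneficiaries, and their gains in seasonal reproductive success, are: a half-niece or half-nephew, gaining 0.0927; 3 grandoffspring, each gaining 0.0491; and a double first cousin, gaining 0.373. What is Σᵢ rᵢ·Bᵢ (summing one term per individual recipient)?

0.1416625

r to a half-niece or half-nephew = 0.125 (half-aunt/uncle↔niece/nephew: one path of length 3: r = (1/2)^3 = 1/8).
r to a grandoffspring = 1/4 (two parent–offspring links: r = (1/2)^2 = 1/4).
r to a double first cousin = 1/4 (double first cousins share both grandparent pairs — four paths of length 4: r = 4·(1/2)^4 = 1/4).
Summing one r·B term per recipient: 1·0.125·0.0927 + 3·0.25·0.0491 + 1·0.25·0.373 = 0.1416625.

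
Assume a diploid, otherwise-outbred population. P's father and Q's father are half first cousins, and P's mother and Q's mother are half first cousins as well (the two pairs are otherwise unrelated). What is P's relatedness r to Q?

Relatedness sums over independent paths through distinct common ancestors.
P and Q are related in two ways: half second cousins through their fathers (r = 1/64) and half second cousins through their mothers (r = 1/64).
r = 1/64 + 1/64 = 1/32 = 0.03125.

0.03125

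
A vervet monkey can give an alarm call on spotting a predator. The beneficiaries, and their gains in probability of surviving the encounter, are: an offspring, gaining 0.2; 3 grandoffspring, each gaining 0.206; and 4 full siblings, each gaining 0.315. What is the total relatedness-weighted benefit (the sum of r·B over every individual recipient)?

r to an offspring = 1/2 (one parent–offspring link: r = (1/2)^1 = 1/2).
r to a grandoffspring = 0.25 (two parent–offspring links: r = (1/2)^2 = 1/4).
r to a full sibling = 0.5 (full sibs share both parents — two paths of length 2: r = 2·(1/2)^2 = 1/2).
Summing one r·B term per recipient: 1·0.5·0.2 + 3·0.25·0.206 + 4·0.5·0.315 = 0.8845.

0.8845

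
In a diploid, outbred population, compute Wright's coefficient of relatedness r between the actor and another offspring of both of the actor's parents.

Each parent–offspring link contributes a factor of 1/2, and independent paths through distinct common ancestors add.
Full sibs share both parents — two paths of length 2: r = 2·(1/2)^2 = 1/2.

0.5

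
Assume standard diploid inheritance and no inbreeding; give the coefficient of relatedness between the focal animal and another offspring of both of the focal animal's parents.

0.5

Each parent–offspring link contributes a factor of 1/2, and independent paths through distinct common ancestors add.
Full sibs share both parents — two paths of length 2: r = 2·(1/2)^2 = 1/2.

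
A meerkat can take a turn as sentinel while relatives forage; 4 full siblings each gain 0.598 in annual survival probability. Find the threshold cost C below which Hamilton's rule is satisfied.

r to a full sibling = 0.5 (full sibs share both parents — two paths of length 2: r = 2·(1/2)^2 = 1/2).
Hamilton's rule: n·r·B > C, so the trait is favored while C < n·r·B = 4·0.5·0.598 = 1.196.

1.196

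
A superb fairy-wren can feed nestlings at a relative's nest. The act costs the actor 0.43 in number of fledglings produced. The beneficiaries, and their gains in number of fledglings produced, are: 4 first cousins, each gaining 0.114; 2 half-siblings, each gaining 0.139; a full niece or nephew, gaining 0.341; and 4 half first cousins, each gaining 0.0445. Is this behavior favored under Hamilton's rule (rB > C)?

No

Hamilton's rule: the trait is favored when the sum of r·B over every recipient exceeds the actor's cost C.
r to a first cousin = 0.125 (first cousins share one grandparent pair — two paths of length 4: r = 2·(1/2)^4 = 1/8).
r to a half-sibling = 0.25 (half-sibs share one parent — one path of length 2: r = (1/2)^2 = 1/4).
r to a full niece or nephew = 0.25 (full aunt/uncle↔niece/nephew: two paths of length 3 through the shared grandparent pair: r = 2·(1/2)^3 = 1/4).
r to a half first cousin = 1/16 (half first cousins share one grandparent — one path of length 4: r = (1/2)^4 = 1/16).
Summing one r·B term per recipient: 4·0.125·0.114 + 2·0.25·0.139 + 1·0.25·0.341 + 4·0.0625·0.0445 = 0.222875.
0.222875 < 0.43: the indirect benefit is less than the cost.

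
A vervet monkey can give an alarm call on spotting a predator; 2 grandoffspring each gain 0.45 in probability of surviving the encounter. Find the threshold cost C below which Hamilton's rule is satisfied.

r to a grandoffspring = 0.25 (two parent–offspring links: r = (1/2)^2 = 1/4).
Hamilton's rule: n·r·B > C, so the trait is favored while C < n·r·B = 2·0.25·0.45 = 0.225.

0.225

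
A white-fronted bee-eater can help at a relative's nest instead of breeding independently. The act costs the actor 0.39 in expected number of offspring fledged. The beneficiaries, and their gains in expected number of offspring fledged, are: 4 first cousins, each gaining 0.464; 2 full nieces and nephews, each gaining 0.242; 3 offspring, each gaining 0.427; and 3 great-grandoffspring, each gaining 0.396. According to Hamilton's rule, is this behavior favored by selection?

Hamilton's rule: the trait is favored when the sum of r·B over every recipient exceeds the actor's cost C.
r to a first cousin = 1/8 (first cousins share one grandparent pair — two paths of length 4: r = 2·(1/2)^4 = 1/8).
r to a full niece or nephew = 0.25 (full aunt/uncle↔niece/nephew: two paths of length 3 through the shared grandparent pair: r = 2·(1/2)^3 = 1/4).
r to an offspring = 1/2 (one parent–offspring link: r = (1/2)^1 = 1/2).
r to a great-grandoffspring = 0.125 (three parent–offspring links: r = (1/2)^3 = 1/8).
Summing one r·B term per recipient: 4·0.125·0.464 + 2·0.25·0.242 + 3·0.5·0.427 + 3·0.125·0.396 = 1.142.
1.142 > 0.39: the indirect benefit exceeds the cost.

Yes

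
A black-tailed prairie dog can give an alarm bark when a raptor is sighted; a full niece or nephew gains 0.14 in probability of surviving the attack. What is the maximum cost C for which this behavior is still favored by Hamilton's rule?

0.035

r to a full niece or nephew = 0.25 (full aunt/uncle↔niece/nephew: two paths of length 3 through the shared grandparent pair: r = 2·(1/2)^3 = 1/4).
Hamilton's rule: n·r·B > C, so the trait is favored while C < n·r·B = 1·0.25·0.14 = 0.035.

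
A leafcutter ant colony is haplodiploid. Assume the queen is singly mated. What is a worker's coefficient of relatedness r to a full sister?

Haplodiploid full sisters inherit their father's entire haploid genome identically (contributing 1/2) and on average half of their mother's contribution (1/2 · 1/2 = 1/4); r = 1/2 + 1/4 = 3/4.

0.75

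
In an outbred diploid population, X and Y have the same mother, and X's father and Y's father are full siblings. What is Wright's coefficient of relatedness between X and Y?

0.375

Relatedness sums over independent paths through distinct common ancestors.
X and Y are related in two ways: half-sibs through their shared mother (r = 1/4) and first cousins through their fathers (r = 1/8).
r = 1/4 + 1/8 = 3/8 = 0.375.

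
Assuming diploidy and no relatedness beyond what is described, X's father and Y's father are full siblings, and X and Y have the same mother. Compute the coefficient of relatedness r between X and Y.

0.375

With two independent routes of shared ancestry, r is the sum of the two contributions.
X and Y are related in two ways: first cousins through their fathers (r = 1/8) and half-sibs through their shared mother (r = 1/4).
r = 1/8 + 1/4 = 3/8 = 0.375.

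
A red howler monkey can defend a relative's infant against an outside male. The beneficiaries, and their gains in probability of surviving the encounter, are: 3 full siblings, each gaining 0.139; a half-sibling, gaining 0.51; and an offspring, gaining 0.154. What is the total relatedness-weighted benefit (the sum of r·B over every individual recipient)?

r to a full sibling = 0.5 (full sibs share both parents — two paths of length 2: r = 2·(1/2)^2 = 1/2).
r to a half-sibling = 1/4 (half-sibs share one parent — one path of length 2: r = (1/2)^2 = 1/4).
r to an offspring = 1/2 (one parent–offspring link: r = (1/2)^1 = 1/2).
Summing one r·B term per recipient: 3·0.5·0.139 + 1·0.25·0.51 + 1·0.5·0.154 = 0.413.

0.413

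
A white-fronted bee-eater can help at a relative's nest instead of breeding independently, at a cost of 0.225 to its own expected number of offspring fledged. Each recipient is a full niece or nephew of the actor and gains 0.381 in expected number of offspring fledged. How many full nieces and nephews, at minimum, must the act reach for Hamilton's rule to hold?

r to a full niece or nephew = 0.25 (full aunt/uncle↔niece/nephew: two paths of length 3 through the shared grandparent pair: r = 2·(1/2)^3 = 1/4).
Hamilton's rule: n·r·B > C  ⇒  n > C/(r·B) = 0.225/(0.25·0.381) = 2.362.
The smallest integer exceeding 2.362 is 3.

3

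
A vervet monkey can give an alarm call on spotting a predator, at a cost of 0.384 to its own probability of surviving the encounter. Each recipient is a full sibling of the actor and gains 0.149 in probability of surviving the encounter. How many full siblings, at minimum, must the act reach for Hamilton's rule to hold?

6

r to a full sibling = 1/2 (full sibs share both parents — two paths of length 2: r = 2·(1/2)^2 = 1/2).
Hamilton's rule: n·r·B > C  ⇒  n > C/(r·B) = 0.384/(0.5·0.149) = 5.154.
The smallest integer exceeding 5.154 is 6.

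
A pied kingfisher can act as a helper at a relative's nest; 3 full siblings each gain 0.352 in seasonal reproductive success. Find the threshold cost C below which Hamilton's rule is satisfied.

0.528

r to a full sibling = 1/2 (full sibs share both parents — two paths of length 2: r = 2·(1/2)^2 = 1/2).
Hamilton's rule: n·r·B > C, so the trait is favored while C < n·r·B = 3·0.5·0.352 = 0.528.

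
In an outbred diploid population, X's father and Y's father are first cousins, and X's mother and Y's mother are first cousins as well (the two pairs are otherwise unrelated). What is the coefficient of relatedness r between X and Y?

0.0625

Independent pedigree routes through distinct common ancestors add.
X and Y are related in two ways: second cousins through their fathers (r = 1/32) and second cousins through their mothers (r = 1/32).
r = 1/32 + 1/32 = 1/16 = 0.0625.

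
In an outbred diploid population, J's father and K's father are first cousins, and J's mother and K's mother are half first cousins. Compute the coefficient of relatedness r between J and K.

0.046875

With two independent routes of shared ancestry, r is the sum of the two contributions.
J and K are related in two ways: second cousins through their fathers (r = 1/32) and half second cousins through their mothers (r = 1/64).
r = 1/32 + 1/64 = 0.046875.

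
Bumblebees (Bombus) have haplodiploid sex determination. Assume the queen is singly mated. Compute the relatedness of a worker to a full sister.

0.75

Haplodiploid full sisters inherit their father's entire haploid genome identically (contributing 1/2) and on average half of their mother's contribution (1/2 · 1/2 = 1/4); r = 1/2 + 1/4 = 3/4.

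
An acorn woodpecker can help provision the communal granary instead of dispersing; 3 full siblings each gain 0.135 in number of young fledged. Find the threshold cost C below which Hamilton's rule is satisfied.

r to a full sibling = 1/2 (full sibs share both parents — two paths of length 2: r = 2·(1/2)^2 = 1/2).
Hamilton's rule: n·r·B > C, so the trait is favored while C < n·r·B = 3·0.5·0.135 = 0.2025.

0.2025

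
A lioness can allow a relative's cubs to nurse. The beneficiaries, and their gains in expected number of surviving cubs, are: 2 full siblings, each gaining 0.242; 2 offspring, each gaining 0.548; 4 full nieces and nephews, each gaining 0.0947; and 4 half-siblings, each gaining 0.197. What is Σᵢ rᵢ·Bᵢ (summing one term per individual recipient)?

1.0817

r to a full sibling = 0.5 (full sibs share both parents — two paths of length 2: r = 2·(1/2)^2 = 1/2).
r to an offspring = 1/2 (one parent–offspring link: r = (1/2)^1 = 1/2).
r to a full niece or nephew = 0.25 (full aunt/uncle↔niece/nephew: two paths of length 3 through the shared grandparent pair: r = 2·(1/2)^3 = 1/4).
r to a half-sibling = 1/4 (half-sibs share one parent — one path of length 2: r = (1/2)^2 = 1/4).
Summing one r·B term per recipient: 2·0.5·0.242 + 2·0.5·0.548 + 4·0.25·0.0947 + 4·0.25·0.197 = 1.0817.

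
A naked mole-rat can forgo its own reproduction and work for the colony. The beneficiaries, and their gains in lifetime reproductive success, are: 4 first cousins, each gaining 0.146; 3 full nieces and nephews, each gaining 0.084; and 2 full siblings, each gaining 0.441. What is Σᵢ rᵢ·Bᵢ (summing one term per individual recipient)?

0.577

r to a first cousin = 1/8 (first cousins share one grandparent pair — two paths of length 4: r = 2·(1/2)^4 = 1/8).
r to a full niece or nephew = 1/4 (full aunt/uncle↔niece/nephew: two paths of length 3 through the shared grandparent pair: r = 2·(1/2)^3 = 1/4).
r to a full sibling = 0.5 (full sibs share both parents — two paths of length 2: r = 2·(1/2)^2 = 1/2).
Summing one r·B term per recipient: 4·0.125·0.146 + 3·0.25·0.084 + 2·0.5·0.441 = 0.577.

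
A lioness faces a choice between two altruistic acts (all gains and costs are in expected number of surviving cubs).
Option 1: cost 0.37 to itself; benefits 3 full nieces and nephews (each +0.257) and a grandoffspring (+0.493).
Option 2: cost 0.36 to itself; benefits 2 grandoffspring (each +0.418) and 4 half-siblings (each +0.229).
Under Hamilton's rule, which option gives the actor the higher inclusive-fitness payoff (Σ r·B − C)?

Option 1: r to a full niece or nephew = 0.25.
Option 1: r to a grandoffspring = 0.25.
Option 1: Σ r·B − C = (3·0.25·0.257 + 1·0.25·0.493) − 0.37 = -0.054.
Option 2: r to a grandoffspring = 0.25.
Option 2: r to a half-sibling = 0.25.
Option 2: Σ r·B − C = (2·0.25·0.418 + 4·0.25·0.229) − 0.36 = 0.078.
Option 2 has the higher net inclusive-fitness payoff.

Option 2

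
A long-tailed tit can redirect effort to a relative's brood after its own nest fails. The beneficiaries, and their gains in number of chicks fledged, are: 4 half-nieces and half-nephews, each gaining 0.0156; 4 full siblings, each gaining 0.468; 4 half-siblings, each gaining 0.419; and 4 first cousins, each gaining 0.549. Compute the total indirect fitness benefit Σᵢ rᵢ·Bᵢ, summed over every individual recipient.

r to a half-niece or half-nephew = 1/8 (half-aunt/uncle↔niece/nephew: one path of length 3: r = (1/2)^3 = 1/8).
r to a full sibling = 1/2 (full sibs share both parents — two paths of length 2: r = 2·(1/2)^2 = 1/2).
r to a half-sibling = 1/4 (half-sibs share one parent — one path of length 2: r = (1/2)^2 = 1/4).
r to a first cousin = 0.125 (first cousins share one grandparent pair — two paths of length 4: r = 2·(1/2)^4 = 1/8).
Summing one r·B term per recipient: 4·0.125·0.0156 + 4·0.5·0.468 + 4·0.25·0.419 + 4·0.125·0.549 = 1.6373.

1.6373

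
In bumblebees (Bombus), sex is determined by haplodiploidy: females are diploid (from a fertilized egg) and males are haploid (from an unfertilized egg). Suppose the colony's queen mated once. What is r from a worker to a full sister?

Haplodiploid full sisters inherit their father's entire haploid genome identically (contributing 1/2) and on average half of their mother's contribution (1/2 · 1/2 = 1/4); r = 1/2 + 1/4 = 3/4.

0.75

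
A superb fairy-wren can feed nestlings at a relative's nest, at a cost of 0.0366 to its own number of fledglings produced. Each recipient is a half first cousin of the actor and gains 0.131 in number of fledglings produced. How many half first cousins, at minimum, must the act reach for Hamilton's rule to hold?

r to a half first cousin = 1/16 (half first cousins share one grandparent — one path of length 4: r = (1/2)^4 = 1/16).
Hamilton's rule: n·r·B > C  ⇒  n > C/(r·B) = 0.0366/(0.0625·0.131) = 4.47.
The smallest integer exceeding 4.47 is 5.

5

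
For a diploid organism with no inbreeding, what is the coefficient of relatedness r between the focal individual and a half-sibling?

0.25

Each parent–offspring link contributes a factor of 1/2, and independent paths through distinct common ancestors add.
Half-sibs share one parent — one path of length 2: r = (1/2)^2 = 1/4.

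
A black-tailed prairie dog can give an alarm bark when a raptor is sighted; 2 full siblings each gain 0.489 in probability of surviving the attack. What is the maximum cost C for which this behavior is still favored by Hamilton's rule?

r to a full sibling = 0.5 (full sibs share both parents — two paths of length 2: r = 2·(1/2)^2 = 1/2).
Hamilton's rule: n·r·B > C, so the trait is favored while C < n·r·B = 2·0.5·0.489 = 0.489.

0.489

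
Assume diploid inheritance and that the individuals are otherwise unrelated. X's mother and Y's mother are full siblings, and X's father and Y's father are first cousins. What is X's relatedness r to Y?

0.15625

Relatedness sums over independent paths through distinct common ancestors.
X and Y are related in two ways: first cousins through their mothers (r = 1/8) and second cousins through their fathers (r = 1/32).
r = 1/8 + 1/32 = 0.15625.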